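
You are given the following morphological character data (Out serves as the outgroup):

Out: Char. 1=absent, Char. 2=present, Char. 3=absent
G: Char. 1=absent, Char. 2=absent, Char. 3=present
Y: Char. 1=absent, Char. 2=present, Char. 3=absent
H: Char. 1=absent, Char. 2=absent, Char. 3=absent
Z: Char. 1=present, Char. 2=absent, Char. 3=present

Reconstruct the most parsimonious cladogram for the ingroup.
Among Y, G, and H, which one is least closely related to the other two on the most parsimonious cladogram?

Character polarity is set by the outgroup: the derived state is whichever differs from the outgroup's state, so for Char. 2 the derived state is 'absent', and for the remaining characters it is 'present'.
Char. 1: derived state 'present' in Z only — an autapomorphy, so it tells us nothing about relationships among taxa.
Char. 2: derived state 'absent' in G, H, and Z only — synapomorphy for {G, H, Z}.
Char. 3 (derived state 'present') is shared by G and Z — a synapomorphy uniting that clade.
Most parsimonious ingroup topology: (((G,Z),H),Y).
G and H share a more recent common ancestor with each other than either does with Y, so Y is the least closely related of the three.

Y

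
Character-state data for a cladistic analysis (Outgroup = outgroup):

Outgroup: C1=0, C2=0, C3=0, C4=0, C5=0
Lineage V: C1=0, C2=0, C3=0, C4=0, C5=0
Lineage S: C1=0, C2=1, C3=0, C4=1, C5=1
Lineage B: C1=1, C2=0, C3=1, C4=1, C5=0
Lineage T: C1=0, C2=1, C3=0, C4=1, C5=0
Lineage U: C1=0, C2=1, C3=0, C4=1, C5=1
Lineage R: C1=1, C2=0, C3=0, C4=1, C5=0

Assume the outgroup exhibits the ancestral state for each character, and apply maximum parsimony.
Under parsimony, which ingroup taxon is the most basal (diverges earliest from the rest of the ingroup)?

Lineage V

The outgroup has state '0' for every character, so '1' is the derived state throughout.
C1 (derived state '1') is shared by Lineage B and Lineage R — a synapomorphy uniting that clade.
C2: derived state '1' in Lineage S, Lineage T, and Lineage U only — synapomorphy for {Lineage S, Lineage T, Lineage U}.
C3: derived state '1' in Lineage B only — an autapomorphy, so it tells us nothing about relationships among taxa.
C4: derived state '1' in Lineage B, Lineage R, Lineage S, Lineage T, and Lineage U only — synapomorphy for {Lineage B, Lineage R, Lineage S, Lineage T, Lineage U}.
C5: derived state '1' in Lineage S and Lineage U only — synapomorphy for {Lineage S, Lineage U}.
Most parsimonious ingroup topology: (Lineage V,(((Lineage S,Lineage U),Lineage T),(Lineage B,Lineage R))).
Lineage V is sister to the clade containing all other ingroup taxa, so it is the earliest-diverging (most basal) ingroup lineage.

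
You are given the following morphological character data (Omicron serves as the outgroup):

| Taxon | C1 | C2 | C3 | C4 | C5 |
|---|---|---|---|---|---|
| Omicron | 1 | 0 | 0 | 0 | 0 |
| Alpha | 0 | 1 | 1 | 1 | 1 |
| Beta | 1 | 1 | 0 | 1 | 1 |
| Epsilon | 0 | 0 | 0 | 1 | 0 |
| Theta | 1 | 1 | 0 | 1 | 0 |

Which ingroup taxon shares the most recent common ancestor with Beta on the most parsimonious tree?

Character polarity is set by the outgroup: the derived state is whichever differs from the outgroup's state, so for C1 the derived state is '0', and for the remaining characters it is '1'.
C1 (state '0') occurs in Alpha and Epsilon but conflicts with the nesting implied by the other characters — most parsimoniously interpreted as homoplasy.
Only Alpha, Beta, and Theta show the derived state '1' for C2, supporting them as a clade.
C3: derived state '1' in Alpha only — an autapomorphy, so it tells us nothing about relationships among taxa.
All ingroup taxa share the derived state '1' for C4; it defines the ingroup but does not resolve relationships within it.
C5 (derived state '1') is shared by Alpha and Beta — a synapomorphy uniting that clade.
Most parsimonious ingroup topology: (((Alpha,Beta),Theta),Epsilon).
Beta and Alpha form a cherry on this tree, so they are sister taxa.

Alpha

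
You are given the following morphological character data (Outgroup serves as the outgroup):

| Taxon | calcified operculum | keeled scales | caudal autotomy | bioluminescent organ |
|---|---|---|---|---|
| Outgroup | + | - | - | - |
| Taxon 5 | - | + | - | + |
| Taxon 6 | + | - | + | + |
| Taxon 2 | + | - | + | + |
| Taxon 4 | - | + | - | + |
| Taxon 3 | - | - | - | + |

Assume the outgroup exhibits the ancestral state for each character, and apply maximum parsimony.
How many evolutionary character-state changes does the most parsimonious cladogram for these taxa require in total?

4

Character polarity is set by the outgroup: the derived state is whichever differs from the outgroup's state, so for calcified operculum the derived state is '-', and for the remaining characters it is '+'.
calcified operculum (derived state '-') is shared by Taxon 3, Taxon 4, and Taxon 5 — a synapomorphy uniting that clade.
keeled scales: derived state '+' in Taxon 4 and Taxon 5 only — synapomorphy for {Taxon 4, Taxon 5}.
caudal autotomy (derived state '+') is shared by Taxon 2 and Taxon 6 — a synapomorphy uniting that clade.
All ingroup taxa share the derived state '+' for bioluminescent organ; it defines the ingroup but does not resolve relationships within it.
Most parsimonious ingroup topology: (((Taxon 5,Taxon 4),Taxon 3),(Taxon 6,Taxon 2)).
Changes per character on this tree: calcified operculum: 1; keeled scales: 1; caudal autotomy: 1; bioluminescent organ: 1.
Total = 4.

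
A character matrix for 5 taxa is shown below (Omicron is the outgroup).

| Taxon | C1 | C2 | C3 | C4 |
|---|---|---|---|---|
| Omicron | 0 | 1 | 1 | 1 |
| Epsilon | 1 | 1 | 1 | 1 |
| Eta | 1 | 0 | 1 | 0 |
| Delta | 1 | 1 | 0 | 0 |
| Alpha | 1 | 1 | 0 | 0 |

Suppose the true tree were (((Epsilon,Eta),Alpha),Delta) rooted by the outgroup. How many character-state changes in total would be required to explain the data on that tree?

Map each character onto (((Epsilon,Eta),Alpha),Delta) (rooted by Omicron) and count the minimum state changes it requires (Fitch parsimony):
C1: 1; C2: 1; C3: 2; C4: 2.
Total tree length = 6.

6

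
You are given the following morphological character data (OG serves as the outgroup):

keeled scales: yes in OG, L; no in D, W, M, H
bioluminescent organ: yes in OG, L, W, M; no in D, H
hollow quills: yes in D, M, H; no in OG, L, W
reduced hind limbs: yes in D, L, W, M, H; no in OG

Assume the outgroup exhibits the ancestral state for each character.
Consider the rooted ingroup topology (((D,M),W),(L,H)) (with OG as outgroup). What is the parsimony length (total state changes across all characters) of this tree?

7

Map each character onto (((D,M),W),(L,H)) (rooted by OG) and count the minimum state changes it requires (Fitch parsimony):
keeled scales: 2; bioluminescent organ: 2; hollow quills: 2; reduced hind limbs: 1.
Total tree length = 7.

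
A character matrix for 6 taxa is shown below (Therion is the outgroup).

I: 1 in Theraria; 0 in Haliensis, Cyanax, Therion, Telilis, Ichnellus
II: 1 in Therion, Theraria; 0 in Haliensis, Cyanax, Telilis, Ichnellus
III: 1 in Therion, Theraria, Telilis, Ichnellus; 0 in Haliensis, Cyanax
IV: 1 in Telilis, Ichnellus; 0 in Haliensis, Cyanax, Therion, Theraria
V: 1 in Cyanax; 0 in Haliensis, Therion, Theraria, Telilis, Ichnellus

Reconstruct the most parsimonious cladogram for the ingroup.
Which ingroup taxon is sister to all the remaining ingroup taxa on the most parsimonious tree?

Theraria

Character polarity is set by the outgroup: the derived state is whichever differs from the outgroup's state, so for II, III the derived state is '0', and for the remaining characters it is '1'.
I: derived state '1' in Theraria only — an autapomorphy, so it tells us nothing about relationships among taxa.
II (derived state '0') is shared by Cyanax, Haliensis, Ichnellus, and Telilis — a synapomorphy uniting that clade.
Only Cyanax and Haliensis show the derived state '0' for III, supporting them as a clade.
IV (derived state '1') is shared by Ichnellus and Telilis — a synapomorphy uniting that clade.
V (derived state '1') is unique to Cyanax (autapomorphy; uninformative for grouping).
Most parsimonious ingroup topology: (((Cyanax,Haliensis),(Telilis,Ichnellus)),Theraria).
Theraria is sister to the clade containing all other ingroup taxa, so it is the earliest-diverging (most basal) ingroup lineage.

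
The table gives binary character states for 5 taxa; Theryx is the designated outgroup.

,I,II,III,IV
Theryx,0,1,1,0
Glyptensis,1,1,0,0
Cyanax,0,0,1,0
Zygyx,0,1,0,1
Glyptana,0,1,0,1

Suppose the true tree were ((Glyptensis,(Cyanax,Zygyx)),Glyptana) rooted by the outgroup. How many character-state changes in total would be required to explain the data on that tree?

Map each character onto ((Glyptensis,(Cyanax,Zygyx)),Glyptana) (rooted by Theryx) and count the minimum state changes it requires (Fitch parsimony):
I: 1; II: 1; III: 2; IV: 2.
Total tree length = 6.

6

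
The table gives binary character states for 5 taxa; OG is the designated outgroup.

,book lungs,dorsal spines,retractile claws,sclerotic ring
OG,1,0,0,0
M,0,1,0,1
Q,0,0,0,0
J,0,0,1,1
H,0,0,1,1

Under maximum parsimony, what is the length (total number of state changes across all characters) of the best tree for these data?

Character polarity is set by the outgroup: the derived state is whichever differs from the outgroup's state, so for book lungs the derived state is '0', and for the remaining characters it is '1'.
All ingroup taxa share the derived state '0' for book lungs; it defines the ingroup but does not resolve relationships within it.
dorsal spines (derived state '1') is unique to M (autapomorphy; uninformative for grouping).
retractile claws: derived state '1' in H and J only — synapomorphy for {H, J}.
sclerotic ring: derived state '1' in H, J, and M only — synapomorphy for {H, J, M}.
Most parsimonious ingroup topology: ((M,(J,H)),Q).
Changes per character on this tree: book lungs: 1; dorsal spines: 1; retractile claws: 1; sclerotic ring: 1.
Total = 4.

4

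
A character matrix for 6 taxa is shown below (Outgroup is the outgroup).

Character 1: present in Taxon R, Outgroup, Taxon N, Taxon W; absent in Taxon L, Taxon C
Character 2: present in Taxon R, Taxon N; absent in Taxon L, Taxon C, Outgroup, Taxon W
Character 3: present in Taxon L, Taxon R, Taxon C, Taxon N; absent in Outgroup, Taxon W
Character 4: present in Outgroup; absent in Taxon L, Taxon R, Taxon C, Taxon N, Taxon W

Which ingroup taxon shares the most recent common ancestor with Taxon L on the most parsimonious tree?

Character polarity is set by the outgroup: the derived state is whichever differs from the outgroup's state, so for Character 1, Character 4 the derived state is 'absent', and for the remaining characters it is 'present'.
Character 1 (derived state 'absent') is shared by Taxon C and Taxon L — a synapomorphy uniting that clade.
Only Taxon N and Taxon R show the derived state 'present' for Character 2, supporting them as a clade.
Only Taxon C, Taxon L, Taxon N, and Taxon R show the derived state 'present' for Character 3, supporting them as a clade.
Character 4 (derived state 'absent') is shared by all ingroup taxa — unites the whole ingroup.
Most parsimonious ingroup topology: (((Taxon N,Taxon R),(Taxon C,Taxon L)),Taxon W).
Taxon L and Taxon C form a cherry on this tree, so they are sister taxa.

Taxon C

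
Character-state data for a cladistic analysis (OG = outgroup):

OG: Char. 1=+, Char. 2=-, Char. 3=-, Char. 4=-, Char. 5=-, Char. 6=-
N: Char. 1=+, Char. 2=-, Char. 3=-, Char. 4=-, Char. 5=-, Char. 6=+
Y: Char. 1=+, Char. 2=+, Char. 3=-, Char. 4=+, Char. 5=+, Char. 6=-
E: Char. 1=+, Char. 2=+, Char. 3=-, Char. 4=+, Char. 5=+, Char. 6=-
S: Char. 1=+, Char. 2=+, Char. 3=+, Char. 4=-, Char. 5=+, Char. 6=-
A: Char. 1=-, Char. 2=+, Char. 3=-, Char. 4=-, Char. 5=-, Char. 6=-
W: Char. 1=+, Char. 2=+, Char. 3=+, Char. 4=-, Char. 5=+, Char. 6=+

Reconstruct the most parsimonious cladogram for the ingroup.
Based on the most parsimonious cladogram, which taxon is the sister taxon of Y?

E

Character polarity is set by the outgroup: the derived state is whichever differs from the outgroup's state, so for Char. 1 the derived state is '-', and for the remaining characters it is '+'.
Char. 1: derived state '-' in A only — an autapomorphy, so it tells us nothing about relationships among taxa.
Char. 2 (derived state '+') is shared by A, E, S, W, and Y — a synapomorphy uniting that clade.
Char. 3: derived state '+' in S and W only — synapomorphy for {S, W}.
Char. 4 (derived state '+') is shared by E and Y — a synapomorphy uniting that clade.
Char. 5: derived state '+' in E, S, W, and Y only — synapomorphy for {E, S, W, Y}.
Char. 6 groups N and W, which is incompatible with the clades supported by the remaining characters; treating it as convergent (homoplasy) costs fewer steps than any alternative tree.
Most parsimonious ingroup topology: (N,(((Y,E),(S,W)),A)).
Y and E form a cherry on this tree, so they are sister taxa.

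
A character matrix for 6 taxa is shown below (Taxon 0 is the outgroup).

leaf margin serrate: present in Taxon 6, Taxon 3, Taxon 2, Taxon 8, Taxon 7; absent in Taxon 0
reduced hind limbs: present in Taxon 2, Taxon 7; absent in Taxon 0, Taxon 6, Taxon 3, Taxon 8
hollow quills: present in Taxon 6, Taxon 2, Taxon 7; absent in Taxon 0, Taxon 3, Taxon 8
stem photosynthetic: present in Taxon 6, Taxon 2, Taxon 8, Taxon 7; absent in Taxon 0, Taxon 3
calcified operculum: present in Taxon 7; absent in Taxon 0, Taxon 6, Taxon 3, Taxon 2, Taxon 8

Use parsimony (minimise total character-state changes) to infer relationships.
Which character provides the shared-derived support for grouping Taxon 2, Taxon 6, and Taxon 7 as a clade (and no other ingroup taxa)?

The outgroup has state 'absent' for every character, so 'present' is the derived state throughout.
leaf margin serrate (derived state 'present') is shared by all ingroup taxa — unites the whole ingroup.
reduced hind limbs (derived state 'present') is shared by Taxon 2 and Taxon 7 — a synapomorphy uniting that clade.
Only Taxon 2, Taxon 6, and Taxon 7 show the derived state 'present' for hollow quills, supporting them as a clade.
stem photosynthetic: derived state 'present' in Taxon 2, Taxon 6, Taxon 7, and Taxon 8 only — synapomorphy for {Taxon 2, Taxon 6, Taxon 7, Taxon 8}.
calcified operculum (derived state 'present') is unique to Taxon 7 (autapomorphy; uninformative for grouping).
Most parsimonious ingroup topology: (((Taxon 6,(Taxon 2,Taxon 7)),Taxon 8),Taxon 3).
The clade {Taxon 2, Taxon 6, Taxon 7} is supported by hollow quills: its derived state 'present' occurs in exactly those taxa and in no other taxon (including the outgroup).

hollow quills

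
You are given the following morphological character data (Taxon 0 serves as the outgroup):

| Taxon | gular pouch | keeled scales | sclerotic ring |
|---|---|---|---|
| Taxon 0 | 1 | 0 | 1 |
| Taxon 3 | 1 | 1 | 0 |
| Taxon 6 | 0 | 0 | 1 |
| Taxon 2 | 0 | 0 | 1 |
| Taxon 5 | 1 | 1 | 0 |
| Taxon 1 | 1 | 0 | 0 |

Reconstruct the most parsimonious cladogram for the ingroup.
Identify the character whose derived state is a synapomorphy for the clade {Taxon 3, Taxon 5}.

Character polarity is set by the outgroup: the derived state is whichever differs from the outgroup's state, so for gular pouch, sclerotic ring the derived state is '0', and for the remaining characters it is '1'.
Only Taxon 2 and Taxon 6 show the derived state '0' for gular pouch, supporting them as a clade.
Only Taxon 3 and Taxon 5 show the derived state '1' for keeled scales, supporting them as a clade.
Only Taxon 1, Taxon 3, and Taxon 5 show the derived state '0' for sclerotic ring, supporting them as a clade.
Most parsimonious ingroup topology: (((Taxon 3,Taxon 5),Taxon 1),(Taxon 6,Taxon 2)).
The clade {Taxon 3, Taxon 5} is supported by keeled scales: its derived state '1' occurs in exactly those taxa and in no other taxon (including the outgroup).

keeled scales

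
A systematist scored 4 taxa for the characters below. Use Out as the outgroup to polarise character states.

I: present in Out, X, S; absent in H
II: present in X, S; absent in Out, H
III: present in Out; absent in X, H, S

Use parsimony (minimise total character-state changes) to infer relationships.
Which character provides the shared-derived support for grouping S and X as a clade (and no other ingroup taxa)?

Character polarity is set by the outgroup: the derived state is whichever differs from the outgroup's state, so for I, III the derived state is 'absent', and for the remaining characters it is 'present'.
I: derived state 'absent' in H only — an autapomorphy, so it tells us nothing about relationships among taxa.
Only S and X show the derived state 'present' for II, supporting them as a clade.
III (derived state 'absent') is shared by all ingroup taxa — unites the whole ingroup.
Most parsimonious ingroup topology: ((X,S),H).
The clade {S, X} is supported by II: its derived state 'present' occurs in exactly those taxa and in no other taxon (including the outgroup).

II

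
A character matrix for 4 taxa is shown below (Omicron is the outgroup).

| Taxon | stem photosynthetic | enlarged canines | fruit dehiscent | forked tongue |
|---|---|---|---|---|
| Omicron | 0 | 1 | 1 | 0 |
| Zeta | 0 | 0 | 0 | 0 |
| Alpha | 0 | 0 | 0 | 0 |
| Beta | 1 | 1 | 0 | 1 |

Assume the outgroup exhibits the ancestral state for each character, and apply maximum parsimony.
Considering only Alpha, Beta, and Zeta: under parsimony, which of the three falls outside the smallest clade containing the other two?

Character polarity is set by the outgroup: the derived state is whichever differs from the outgroup's state, so for enlarged canines, fruit dehiscent the derived state is '0', and for the remaining characters it is '1'.
stem photosynthetic: derived state '1' in Beta only — an autapomorphy, so it tells us nothing about relationships among taxa.
enlarged canines (derived state '0') is shared by Alpha and Zeta — a synapomorphy uniting that clade.
All ingroup taxa share the derived state '0' for fruit dehiscent; it defines the ingroup but does not resolve relationships within it.
forked tongue: derived state '1' in Beta only — an autapomorphy, so it tells us nothing about relationships among taxa.
Most parsimonious ingroup topology: ((Zeta,Alpha),Beta).
Zeta and Alpha share a more recent common ancestor with each other than either does with Beta, so Beta is the least closely related of the three.

Beta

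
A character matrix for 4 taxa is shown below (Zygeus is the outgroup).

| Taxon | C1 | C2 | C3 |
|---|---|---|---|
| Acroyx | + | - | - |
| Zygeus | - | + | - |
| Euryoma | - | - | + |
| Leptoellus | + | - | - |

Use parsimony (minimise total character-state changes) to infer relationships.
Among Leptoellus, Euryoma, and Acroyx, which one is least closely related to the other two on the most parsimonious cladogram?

Euryoma

Character polarity is set by the outgroup: the derived state is whichever differs from the outgroup's state, so for C2 the derived state is '-', and for the remaining characters it is '+'.
C1 (derived state '+') is shared by Acroyx and Leptoellus — a synapomorphy uniting that clade.
C2 (derived state '-') is shared by all ingroup taxa — unites the whole ingroup.
C3 (derived state '+') is unique to Euryoma (autapomorphy; uninformative for grouping).
Most parsimonious ingroup topology: (Euryoma,(Leptoellus,Acroyx)).
Acroyx and Leptoellus share a more recent common ancestor with each other than either does with Euryoma, so Euryoma is the least closely related of the three.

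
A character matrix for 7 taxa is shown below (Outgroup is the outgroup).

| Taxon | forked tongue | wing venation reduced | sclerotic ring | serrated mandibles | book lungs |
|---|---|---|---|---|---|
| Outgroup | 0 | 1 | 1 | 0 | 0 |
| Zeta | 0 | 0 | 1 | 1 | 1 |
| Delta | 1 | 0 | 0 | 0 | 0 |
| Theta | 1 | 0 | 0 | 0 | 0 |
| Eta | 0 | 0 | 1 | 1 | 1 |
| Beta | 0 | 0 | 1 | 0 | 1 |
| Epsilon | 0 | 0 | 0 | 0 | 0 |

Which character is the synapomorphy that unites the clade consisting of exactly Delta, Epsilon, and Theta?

Character polarity is set by the outgroup: the derived state is whichever differs from the outgroup's state, so for wing venation reduced, sclerotic ring the derived state is '0', and for the remaining characters it is '1'.
forked tongue: derived state '1' in Delta and Theta only — synapomorphy for {Delta, Theta}.
wing venation reduced (derived state '0') is shared by all ingroup taxa — unites the whole ingroup.
sclerotic ring (derived state '0') is shared by Delta, Epsilon, and Theta — a synapomorphy uniting that clade.
Only Eta and Zeta show the derived state '1' for serrated mandibles, supporting them as a clade.
Only Beta, Eta, and Zeta show the derived state '1' for book lungs, supporting them as a clade.
Most parsimonious ingroup topology: (((Zeta,Eta),Beta),((Delta,Theta),Epsilon)).
The clade {Delta, Epsilon, Theta} is supported by sclerotic ring: its derived state '0' occurs in exactly those taxa and in no other taxon (including the outgroup).

sclerotic ring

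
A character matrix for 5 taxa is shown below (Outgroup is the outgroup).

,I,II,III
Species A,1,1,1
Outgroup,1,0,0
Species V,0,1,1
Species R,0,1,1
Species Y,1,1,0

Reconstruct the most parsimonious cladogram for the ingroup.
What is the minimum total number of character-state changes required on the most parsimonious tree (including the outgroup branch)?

3

Character polarity is set by the outgroup: the derived state is whichever differs from the outgroup's state, so for I the derived state is '0', and for the remaining characters it is '1'.
Only Species R and Species V show the derived state '0' for I, supporting them as a clade.
All ingroup taxa share the derived state '1' for II; it defines the ingroup but does not resolve relationships within it.
Only Species A, Species R, and Species V show the derived state '1' for III, supporting them as a clade.
Most parsimonious ingroup topology: ((Species A,(Species R,Species V)),Species Y).
Changes per character on this tree: I: 1; II: 1; III: 1.
Total = 3.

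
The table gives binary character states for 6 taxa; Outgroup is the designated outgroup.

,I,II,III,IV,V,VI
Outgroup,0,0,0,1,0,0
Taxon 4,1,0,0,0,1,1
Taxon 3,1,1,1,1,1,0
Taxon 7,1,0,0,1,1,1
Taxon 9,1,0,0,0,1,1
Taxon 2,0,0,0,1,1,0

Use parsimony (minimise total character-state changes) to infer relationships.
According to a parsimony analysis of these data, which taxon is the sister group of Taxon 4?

Character polarity is set by the outgroup: the derived state is whichever differs from the outgroup's state, so for IV the derived state is '0', and for the remaining characters it is '1'.
I (derived state '1') is shared by Taxon 3, Taxon 4, Taxon 7, and Taxon 9 — a synapomorphy uniting that clade.
II (derived state '1') is unique to Taxon 3 (autapomorphy; uninformative for grouping).
III: derived state '1' in Taxon 3 only — an autapomorphy, so it tells us nothing about relationships among taxa.
IV (derived state '0') is shared by Taxon 4 and Taxon 9 — a synapomorphy uniting that clade.
All ingroup taxa share the derived state '1' for V; it defines the ingroup but does not resolve relationships within it.
Only Taxon 4, Taxon 7, and Taxon 9 show the derived state '1' for VI, supporting them as a clade.
Most parsimonious ingroup topology: ((((Taxon 4,Taxon 9),Taxon 7),Taxon 3),Taxon 2).
Taxon 4 and Taxon 9 form a cherry on this tree, so they are sister taxa.

Taxon 9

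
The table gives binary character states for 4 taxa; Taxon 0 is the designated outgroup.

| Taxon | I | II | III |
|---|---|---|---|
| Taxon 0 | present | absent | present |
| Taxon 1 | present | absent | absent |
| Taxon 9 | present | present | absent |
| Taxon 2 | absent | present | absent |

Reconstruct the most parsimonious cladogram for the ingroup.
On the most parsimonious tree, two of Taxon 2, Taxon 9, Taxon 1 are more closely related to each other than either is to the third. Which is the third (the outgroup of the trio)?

Character polarity is set by the outgroup: the derived state is whichever differs from the outgroup's state, so for I, III the derived state is 'absent', and for the remaining characters it is 'present'.
I: derived state 'absent' in Taxon 2 only — an autapomorphy, so it tells us nothing about relationships among taxa.
II (derived state 'present') is shared by Taxon 2 and Taxon 9 — a synapomorphy uniting that clade.
III (derived state 'absent') is shared by all ingroup taxa — unites the whole ingroup.
Most parsimonious ingroup topology: (Taxon 1,(Taxon 9,Taxon 2)).
Taxon 9 and Taxon 2 share a more recent common ancestor with each other than either does with Taxon 1, so Taxon 1 is the least closely related of the three.

Taxon 1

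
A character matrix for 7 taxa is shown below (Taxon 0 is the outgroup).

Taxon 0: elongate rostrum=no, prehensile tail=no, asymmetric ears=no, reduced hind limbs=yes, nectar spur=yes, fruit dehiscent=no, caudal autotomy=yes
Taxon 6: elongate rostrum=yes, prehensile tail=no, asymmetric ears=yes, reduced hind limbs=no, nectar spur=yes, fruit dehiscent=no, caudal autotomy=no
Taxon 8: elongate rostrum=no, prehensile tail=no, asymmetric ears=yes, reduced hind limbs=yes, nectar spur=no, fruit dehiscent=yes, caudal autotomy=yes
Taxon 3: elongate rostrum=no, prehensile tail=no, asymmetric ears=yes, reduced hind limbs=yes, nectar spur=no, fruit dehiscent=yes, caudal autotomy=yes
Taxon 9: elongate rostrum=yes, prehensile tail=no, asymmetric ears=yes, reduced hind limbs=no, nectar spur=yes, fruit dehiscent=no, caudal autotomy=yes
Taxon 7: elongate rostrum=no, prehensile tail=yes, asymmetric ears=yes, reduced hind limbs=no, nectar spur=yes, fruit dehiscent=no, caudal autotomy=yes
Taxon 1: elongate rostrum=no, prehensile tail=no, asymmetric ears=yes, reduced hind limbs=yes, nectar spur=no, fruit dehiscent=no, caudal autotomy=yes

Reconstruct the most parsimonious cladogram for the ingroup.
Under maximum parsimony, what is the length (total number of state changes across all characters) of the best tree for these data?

7

Character polarity is set by the outgroup: the derived state is whichever differs from the outgroup's state, so for reduced hind limbs, nectar spur, caudal autotomy the derived state is 'no', and for the remaining characters it is 'yes'.
elongate rostrum: derived state 'yes' in Taxon 6 and Taxon 9 only — synapomorphy for {Taxon 6, Taxon 9}.
prehensile tail (derived state 'yes') is unique to Taxon 7 (autapomorphy; uninformative for grouping).
asymmetric ears (derived state 'yes') is shared by all ingroup taxa — unites the whole ingroup.
Only Taxon 6, Taxon 7, and Taxon 9 show the derived state 'no' for reduced hind limbs, supporting them as a clade.
Only Taxon 1, Taxon 3, and Taxon 8 show the derived state 'no' for nectar spur, supporting them as a clade.
Only Taxon 3 and Taxon 8 show the derived state 'yes' for fruit dehiscent, supporting them as a clade.
caudal autotomy: derived state 'no' in Taxon 6 only — an autapomorphy, so it tells us nothing about relationships among taxa.
Most parsimonious ingroup topology: (((Taxon 6,Taxon 9),Taxon 7),((Taxon 8,Taxon 3),Taxon 1)).
Changes per character on this tree: elongate rostrum: 1; prehensile tail: 1; asymmetric ears: 1; reduced hind limbs: 1; nectar spur: 1; fruit dehiscent: 1; caudal autotomy: 1.
Total = 7.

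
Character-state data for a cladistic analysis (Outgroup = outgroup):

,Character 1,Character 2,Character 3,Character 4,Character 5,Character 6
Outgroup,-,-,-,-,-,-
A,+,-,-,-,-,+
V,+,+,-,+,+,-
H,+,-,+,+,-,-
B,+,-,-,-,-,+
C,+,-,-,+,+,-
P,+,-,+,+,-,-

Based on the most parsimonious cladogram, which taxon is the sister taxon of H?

The outgroup has state '-' for every character, so '+' is the derived state throughout.
All ingroup taxa share the derived state '+' for Character 1; it defines the ingroup but does not resolve relationships within it.
Character 2 (derived state '+') is unique to V (autapomorphy; uninformative for grouping).
Character 3 (derived state '+') is shared by H and P — a synapomorphy uniting that clade.
Character 4: derived state '+' in C, H, P, and V only — synapomorphy for {C, H, P, V}.
Only C and V show the derived state '+' for Character 5, supporting them as a clade.
Character 6 (derived state '+') is shared by A and B — a synapomorphy uniting that clade.
Most parsimonious ingroup topology: ((A,B),((V,C),(H,P))).
H and P form a cherry on this tree, so they are sister taxa.

P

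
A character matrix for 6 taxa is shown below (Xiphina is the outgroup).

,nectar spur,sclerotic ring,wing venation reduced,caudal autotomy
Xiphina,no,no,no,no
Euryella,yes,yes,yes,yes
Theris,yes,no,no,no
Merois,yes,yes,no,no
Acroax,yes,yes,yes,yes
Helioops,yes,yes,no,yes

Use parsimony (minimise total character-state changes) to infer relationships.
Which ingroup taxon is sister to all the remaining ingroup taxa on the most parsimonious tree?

Theris

The outgroup has state 'no' for every character, so 'yes' is the derived state throughout.
All ingroup taxa share the derived state 'yes' for nectar spur; it defines the ingroup but does not resolve relationships within it.
Only Acroax, Euryella, Helioops, and Merois show the derived state 'yes' for sclerotic ring, supporting them as a clade.
wing venation reduced (derived state 'yes') is shared by Acroax and Euryella — a synapomorphy uniting that clade.
caudal autotomy: derived state 'yes' in Acroax, Euryella, and Helioops only — synapomorphy for {Acroax, Euryella, Helioops}.
Most parsimonious ingroup topology: ((((Euryella,Acroax),Helioops),Merois),Theris).
Theris is sister to the clade containing all other ingroup taxa, so it is the earliest-diverging (most basal) ingroup lineage.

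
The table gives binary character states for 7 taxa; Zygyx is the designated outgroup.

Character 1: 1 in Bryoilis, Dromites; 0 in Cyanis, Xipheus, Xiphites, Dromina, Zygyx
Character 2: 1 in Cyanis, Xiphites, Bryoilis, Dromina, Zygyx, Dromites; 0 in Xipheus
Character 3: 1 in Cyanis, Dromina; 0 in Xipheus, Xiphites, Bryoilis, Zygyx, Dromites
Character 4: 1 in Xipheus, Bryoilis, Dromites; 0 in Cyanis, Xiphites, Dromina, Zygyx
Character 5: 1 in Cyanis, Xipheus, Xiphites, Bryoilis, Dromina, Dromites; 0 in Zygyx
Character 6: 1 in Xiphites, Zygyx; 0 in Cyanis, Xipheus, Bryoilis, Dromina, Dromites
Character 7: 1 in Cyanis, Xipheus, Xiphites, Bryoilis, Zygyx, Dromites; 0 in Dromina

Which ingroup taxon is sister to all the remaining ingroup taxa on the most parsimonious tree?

Character polarity is set by the outgroup: the derived state is whichever differs from the outgroup's state, so for Character 2, Character 6, Character 7 the derived state is '0', and for the remaining characters it is '1'.
Character 1: derived state '1' in Bryoilis and Dromites only — synapomorphy for {Bryoilis, Dromites}.
Character 2: derived state '0' in Xipheus only — an autapomorphy, so it tells us nothing about relationships among taxa.
Only Cyanis and Dromina show the derived state '1' for Character 3, supporting them as a clade.
Character 4: derived state '1' in Bryoilis, Dromites, and Xipheus only — synapomorphy for {Bryoilis, Dromites, Xipheus}.
Character 5 (derived state '1') is shared by all ingroup taxa — unites the whole ingroup.
Character 6 (derived state '0') is shared by Bryoilis, Cyanis, Dromina, Dromites, and Xipheus — a synapomorphy uniting that clade.
Character 7 (derived state '0') is unique to Dromina (autapomorphy; uninformative for grouping).
Most parsimonious ingroup topology: ((((Bryoilis,Dromites),Xipheus),(Cyanis,Dromina)),Xiphites).
Xiphites is sister to the clade containing all other ingroup taxa, so it is the earliest-diverging (most basal) ingroup lineage.

Xiphites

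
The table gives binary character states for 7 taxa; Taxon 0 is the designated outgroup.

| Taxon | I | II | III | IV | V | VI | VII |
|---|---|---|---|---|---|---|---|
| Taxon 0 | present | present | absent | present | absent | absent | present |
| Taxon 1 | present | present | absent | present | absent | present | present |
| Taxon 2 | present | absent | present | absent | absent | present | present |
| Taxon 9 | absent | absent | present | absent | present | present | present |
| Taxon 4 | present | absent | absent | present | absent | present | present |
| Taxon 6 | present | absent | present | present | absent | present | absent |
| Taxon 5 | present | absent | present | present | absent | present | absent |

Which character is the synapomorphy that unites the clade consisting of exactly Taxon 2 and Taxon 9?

IV

Character polarity is set by the outgroup: the derived state is whichever differs from the outgroup's state, so for I, II, IV, VII the derived state is 'absent', and for the remaining characters it is 'present'.
I: derived state 'absent' in Taxon 9 only — an autapomorphy, so it tells us nothing about relationships among taxa.
II (derived state 'absent') is shared by Taxon 2, Taxon 4, Taxon 5, Taxon 6, and Taxon 9 — a synapomorphy uniting that clade.
III (derived state 'present') is shared by Taxon 2, Taxon 5, Taxon 6, and Taxon 9 — a synapomorphy uniting that clade.
Only Taxon 2 and Taxon 9 show the derived state 'absent' for IV, supporting them as a clade.
V (derived state 'present') is unique to Taxon 9 (autapomorphy; uninformative for grouping).
VI (derived state 'present') is shared by all ingroup taxa — unites the whole ingroup.
VII: derived state 'absent' in Taxon 5 and Taxon 6 only — synapomorphy for {Taxon 5, Taxon 6}.
Most parsimonious ingroup topology: (Taxon 1,(((Taxon 2,Taxon 9),(Taxon 6,Taxon 5)),Taxon 4)).
The clade {Taxon 2, Taxon 9} is supported by IV: its derived state 'absent' occurs in exactly those taxa and in no other taxon (including the outgroup).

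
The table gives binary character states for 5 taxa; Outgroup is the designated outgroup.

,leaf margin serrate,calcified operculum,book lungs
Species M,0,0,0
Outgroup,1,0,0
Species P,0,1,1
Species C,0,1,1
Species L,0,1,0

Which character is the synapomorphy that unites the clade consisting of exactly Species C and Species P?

Character polarity is set by the outgroup: the derived state is whichever differs from the outgroup's state, so for leaf margin serrate the derived state is '0', and for the remaining characters it is '1'.
leaf margin serrate (derived state '0') is shared by all ingroup taxa — unites the whole ingroup.
Only Species C, Species L, and Species P show the derived state '1' for calcified operculum, supporting them as a clade.
Only Species C and Species P show the derived state '1' for book lungs, supporting them as a clade.
Most parsimonious ingroup topology: (Species M,((Species C,Species P),Species L)).
The clade {Species C, Species P} is supported by book lungs: its derived state '1' occurs in exactly those taxa and in no other taxon (including the outgroup).

book lungs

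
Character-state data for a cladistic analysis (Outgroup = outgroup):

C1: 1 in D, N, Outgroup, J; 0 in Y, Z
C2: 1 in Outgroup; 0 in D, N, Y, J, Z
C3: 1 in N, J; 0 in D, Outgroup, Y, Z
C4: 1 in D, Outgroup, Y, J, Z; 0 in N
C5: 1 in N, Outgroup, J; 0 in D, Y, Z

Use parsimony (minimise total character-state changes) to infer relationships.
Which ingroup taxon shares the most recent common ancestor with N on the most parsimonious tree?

Character polarity is set by the outgroup: the derived state is whichever differs from the outgroup's state, so for C1, C2, C4, C5 the derived state is '0', and for the remaining characters it is '1'.
Only Y and Z show the derived state '0' for C1, supporting them as a clade.
All ingroup taxa share the derived state '0' for C2; it defines the ingroup but does not resolve relationships within it.
C3 (derived state '1') is shared by J and N — a synapomorphy uniting that clade.
C4 (derived state '0') is unique to N (autapomorphy; uninformative for grouping).
C5: derived state '0' in D, Y, and Z only — synapomorphy for {D, Y, Z}.
Most parsimonious ingroup topology: ((N,J),((Z,Y),D)).
N and J form a cherry on this tree, so they are sister taxa.

J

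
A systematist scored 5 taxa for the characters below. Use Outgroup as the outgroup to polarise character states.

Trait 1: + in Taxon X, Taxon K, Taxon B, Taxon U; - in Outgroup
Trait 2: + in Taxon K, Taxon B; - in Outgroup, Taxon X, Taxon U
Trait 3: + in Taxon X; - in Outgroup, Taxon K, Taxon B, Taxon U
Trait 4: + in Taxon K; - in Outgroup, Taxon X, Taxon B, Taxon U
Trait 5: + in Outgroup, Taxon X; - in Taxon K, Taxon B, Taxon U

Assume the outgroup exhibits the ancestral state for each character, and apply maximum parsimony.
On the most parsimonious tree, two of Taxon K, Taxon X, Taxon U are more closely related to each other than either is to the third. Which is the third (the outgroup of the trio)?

Taxon X

Character polarity is set by the outgroup: the derived state is whichever differs from the outgroup's state, so for Trait 5 the derived state is '-', and for the remaining characters it is '+'.
All ingroup taxa share the derived state '+' for Trait 1; it defines the ingroup but does not resolve relationships within it.
Trait 2 (derived state '+') is shared by Taxon B and Taxon K — a synapomorphy uniting that clade.
Trait 3: derived state '+' in Taxon X only — an autapomorphy, so it tells us nothing about relationships among taxa.
Trait 4 (derived state '+') is unique to Taxon K (autapomorphy; uninformative for grouping).
Only Taxon B, Taxon K, and Taxon U show the derived state '-' for Trait 5, supporting them as a clade.
Most parsimonious ingroup topology: (Taxon X,((Taxon K,Taxon B),Taxon U)).
Taxon K and Taxon U share a more recent common ancestor with each other than either does with Taxon X, so Taxon X is the least closely related of the three.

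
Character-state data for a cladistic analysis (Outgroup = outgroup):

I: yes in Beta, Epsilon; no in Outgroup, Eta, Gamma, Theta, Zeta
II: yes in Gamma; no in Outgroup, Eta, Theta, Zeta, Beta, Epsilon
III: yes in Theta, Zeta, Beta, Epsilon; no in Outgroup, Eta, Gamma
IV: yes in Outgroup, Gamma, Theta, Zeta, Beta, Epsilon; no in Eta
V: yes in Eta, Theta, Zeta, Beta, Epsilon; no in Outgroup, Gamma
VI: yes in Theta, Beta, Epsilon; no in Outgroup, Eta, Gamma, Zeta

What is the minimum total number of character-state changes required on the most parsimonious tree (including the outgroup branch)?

6

Character polarity is set by the outgroup: the derived state is whichever differs from the outgroup's state, so for IV the derived state is 'no', and for the remaining characters it is 'yes'.
Only Beta and Epsilon show the derived state 'yes' for I, supporting them as a clade.
II: derived state 'yes' in Gamma only — an autapomorphy, so it tells us nothing about relationships among taxa.
III: derived state 'yes' in Beta, Epsilon, Theta, and Zeta only — synapomorphy for {Beta, Epsilon, Theta, Zeta}.
IV: derived state 'no' in Eta only — an autapomorphy, so it tells us nothing about relationships among taxa.
Only Beta, Epsilon, Eta, Theta, and Zeta show the derived state 'yes' for V, supporting them as a clade.
VI (derived state 'yes') is shared by Beta, Epsilon, and Theta — a synapomorphy uniting that clade.
Most parsimonious ingroup topology: ((Eta,((Theta,(Beta,Epsilon)),Zeta)),Gamma).
Changes per character on this tree: I: 1; II: 1; III: 1; IV: 1; V: 1; VI: 1.
Total = 6.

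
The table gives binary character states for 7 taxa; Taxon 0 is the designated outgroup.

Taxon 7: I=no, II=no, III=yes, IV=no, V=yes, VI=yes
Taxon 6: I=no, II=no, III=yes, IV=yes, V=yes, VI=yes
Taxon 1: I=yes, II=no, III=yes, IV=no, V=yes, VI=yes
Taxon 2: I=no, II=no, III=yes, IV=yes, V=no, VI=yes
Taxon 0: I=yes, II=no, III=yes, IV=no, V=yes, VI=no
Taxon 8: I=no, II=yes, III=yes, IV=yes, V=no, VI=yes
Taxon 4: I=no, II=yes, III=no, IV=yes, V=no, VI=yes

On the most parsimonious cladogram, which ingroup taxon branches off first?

Taxon 1

Character polarity is set by the outgroup: the derived state is whichever differs from the outgroup's state, so for I, III, V the derived state is 'no', and for the remaining characters it is 'yes'.
Only Taxon 2, Taxon 4, Taxon 6, Taxon 7, and Taxon 8 show the derived state 'no' for I, supporting them as a clade.
Only Taxon 4 and Taxon 8 show the derived state 'yes' for II, supporting them as a clade.
III (derived state 'no') is unique to Taxon 4 (autapomorphy; uninformative for grouping).
Only Taxon 2, Taxon 4, Taxon 6, and Taxon 8 show the derived state 'yes' for IV, supporting them as a clade.
Only Taxon 2, Taxon 4, and Taxon 8 show the derived state 'no' for V, supporting them as a clade.
All ingroup taxa share the derived state 'yes' for VI; it defines the ingroup but does not resolve relationships within it.
Most parsimonious ingroup topology: ((((Taxon 2,(Taxon 8,Taxon 4)),Taxon 6),Taxon 7),Taxon 1).
Taxon 1 is sister to the clade containing all other ingroup taxa, so it is the earliest-diverging (most basal) ingroup lineage.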